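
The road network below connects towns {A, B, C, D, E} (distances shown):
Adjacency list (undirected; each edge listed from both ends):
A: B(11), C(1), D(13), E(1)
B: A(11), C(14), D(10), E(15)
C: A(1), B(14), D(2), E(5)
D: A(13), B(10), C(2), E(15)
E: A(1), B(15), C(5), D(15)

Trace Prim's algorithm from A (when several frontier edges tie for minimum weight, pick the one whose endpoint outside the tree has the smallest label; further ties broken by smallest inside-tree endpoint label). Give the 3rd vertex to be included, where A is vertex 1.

Grow the tree from A using Prim:
Step 1: frontier [A–C 1, A–E 1, A–B 11, A–D 13] → take A–C (1); add C.
Step 2: frontier [A–E 1, A–B 11, A–D 13, C–D 2, C–E 5, B–C 14] → take A–E (1); add E.
Step 3: frontier [A–B 11, A–D 13, C–D 2, B–C 14, B–E 15, D–E 15] → take C–D (2); add D.
Step 4: frontier [A–B 11, B–C 14, B–D 10, B–E 15] → take B–D (10); add B.
Vertex order: A, C, E, D, B. The 3rd vertex is E.

E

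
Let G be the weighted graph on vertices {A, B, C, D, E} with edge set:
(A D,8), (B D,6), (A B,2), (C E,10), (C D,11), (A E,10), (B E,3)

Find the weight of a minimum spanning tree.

21

Grow the tree from A using Prim:
Step 1: cheapest edge leaving the tree is A B (2); add B.
Step 2: cheapest edge leaving the tree is B E (3); add E.
Step 3: cheapest edge leaving the tree is B D (6); add D.
Step 4: cheapest edge leaving the tree is C E (10); add C.
MST edges: A B, B E, B D, C E; total weight 2+3+6+10 = 21.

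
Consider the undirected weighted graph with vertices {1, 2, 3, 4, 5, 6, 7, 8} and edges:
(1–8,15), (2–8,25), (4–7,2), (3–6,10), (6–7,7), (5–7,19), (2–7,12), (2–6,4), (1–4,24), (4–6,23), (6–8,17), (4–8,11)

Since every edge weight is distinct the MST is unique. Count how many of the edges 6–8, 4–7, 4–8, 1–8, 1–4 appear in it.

Kruskal: consider edges lightest-first.
4–7 (2): add — endpoints in different components.
2–6 (4): add — endpoints in different components.
6–7 (7): add — endpoints in different components.
3–6 (10): add — endpoints in different components.
4–8 (11): add — endpoints in different components.
2–7 (12): skip — 2 and 7 already connected.
1–8 (15): add — endpoints in different components.
6–8 (17): skip — 6 and 8 already connected.
5–7 (19): add — endpoints in different components.
MST edge set: {4–7, 2–6, 6–7, 3–6, 4–8, 1–8, 5–7}.
Of the listed edges, {4–7, 4–8, 1–8} are in the MST → 3.

3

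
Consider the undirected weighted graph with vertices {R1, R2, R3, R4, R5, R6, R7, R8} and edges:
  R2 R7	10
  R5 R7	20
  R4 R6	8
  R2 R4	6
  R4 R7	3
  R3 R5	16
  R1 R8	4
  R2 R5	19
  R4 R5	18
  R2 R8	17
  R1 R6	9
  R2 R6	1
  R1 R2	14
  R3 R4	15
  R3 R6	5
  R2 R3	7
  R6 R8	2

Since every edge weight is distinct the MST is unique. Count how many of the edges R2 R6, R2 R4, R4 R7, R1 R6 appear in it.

3

Sort edges by weight, then run Kruskal:
R2 R6 (1): add — endpoints in different components.
R6 R8 (2): add — endpoints in different components.
R4 R7 (3): add — endpoints in different components.
R1 R8 (4): add — endpoints in different components.
R3 R6 (5): add — endpoints in different components.
R2 R4 (6): add — endpoints in different components.
R2 R3 (7): skip — R3 and R2 already connected.
R4 R6 (8): skip — R6 and R4 already connected.
R1 R6 (9): skip — R1 and R6 already connected.
R2 R7 (10): skip — R7 and R2 already connected.
R1 R2 (14): skip — R1 and R2 already connected.
R3 R4 (15): skip — R3 and R4 already connected.
R3 R5 (16): add — endpoints in different components.
MST edge set: {R2 R6, R6 R8, R4 R7, R1 R8, R3 R6, R2 R4, R3 R5}.
Of the listed edges, {R2 R6, R2 R4, R4 R7} are in the MST → 3.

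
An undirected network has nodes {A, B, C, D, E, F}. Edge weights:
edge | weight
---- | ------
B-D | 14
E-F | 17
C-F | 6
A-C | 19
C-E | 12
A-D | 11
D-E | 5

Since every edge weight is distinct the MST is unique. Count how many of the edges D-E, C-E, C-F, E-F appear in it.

Kruskal: consider edges lightest-first.
D-E (5): add — endpoints in different components.
C-F (6): add — endpoints in different components.
A-D (11): add — endpoints in different components.
C-E (12): add — endpoints in different components.
B-D (14): add — endpoints in different components.
MST edge set: {D-E, C-F, A-D, C-E, B-D}.
Of the listed edges, {D-E, C-E, C-F} are in the MST → 3.

3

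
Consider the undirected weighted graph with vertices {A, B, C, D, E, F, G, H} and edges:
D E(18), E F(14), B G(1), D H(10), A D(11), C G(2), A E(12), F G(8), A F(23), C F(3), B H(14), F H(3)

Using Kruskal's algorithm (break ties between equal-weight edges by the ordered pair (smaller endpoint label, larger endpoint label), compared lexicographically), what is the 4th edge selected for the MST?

F-H

Kruskal's algorithm — process edges by increasing weight (ties by edge label):
B G (1): add — endpoints in different components.
C G (2): add — endpoints in different components.
C F (3): add — endpoints in different components.
F H (3): add — endpoints in different components.
F G (8): skip — F and G already connected.
D H (10): add — endpoints in different components.
A D (11): add — endpoints in different components.
A E (12): add — endpoints in different components.
The 4th edge added is F H.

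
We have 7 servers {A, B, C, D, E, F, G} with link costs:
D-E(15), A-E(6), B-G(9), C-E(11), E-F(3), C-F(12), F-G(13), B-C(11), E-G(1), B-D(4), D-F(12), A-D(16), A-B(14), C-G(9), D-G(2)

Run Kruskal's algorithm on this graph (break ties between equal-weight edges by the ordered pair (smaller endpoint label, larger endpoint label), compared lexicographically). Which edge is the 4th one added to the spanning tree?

Sort edges by weight, then run Kruskal:
E-G (1): add — endpoints in different components.
D-G (2): add — endpoints in different components.
E-F (3): add — endpoints in different components.
B-D (4): add — endpoints in different components.
A-E (6): add — endpoints in different components.
B-G (9): skip — B and G already connected.
C-G (9): add — endpoints in different components.
The 4th edge added is B-D.

B-D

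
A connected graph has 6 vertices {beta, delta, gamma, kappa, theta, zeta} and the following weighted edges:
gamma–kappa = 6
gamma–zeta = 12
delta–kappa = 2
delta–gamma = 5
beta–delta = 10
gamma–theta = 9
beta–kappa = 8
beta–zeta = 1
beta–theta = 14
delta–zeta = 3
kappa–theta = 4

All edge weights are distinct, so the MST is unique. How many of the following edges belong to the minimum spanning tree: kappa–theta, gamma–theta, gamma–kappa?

Kruskal: consider edges lightest-first.
beta–zeta (1): add — endpoints in different components.
delta–kappa (2): add — endpoints in different components.
delta–zeta (3): add — endpoints in different components.
kappa–theta (4): add — endpoints in different components.
delta–gamma (5): add — endpoints in different components.
MST edge set: {beta–zeta, delta–kappa, delta–zeta, kappa–theta, delta–gamma}.
Of the listed edges, {kappa–theta} are in the MST → 1.

1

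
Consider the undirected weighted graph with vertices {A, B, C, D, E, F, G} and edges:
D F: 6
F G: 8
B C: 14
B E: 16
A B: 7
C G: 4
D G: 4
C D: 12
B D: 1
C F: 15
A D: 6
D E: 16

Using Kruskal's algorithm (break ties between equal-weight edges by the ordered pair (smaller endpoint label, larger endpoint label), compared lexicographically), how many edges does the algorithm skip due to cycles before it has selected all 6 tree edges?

Kruskal's algorithm — process edges by increasing weight (ties by edge label):
B D (1): add — endpoints in different components.
C G (4): add — endpoints in different components.
D G (4): add — endpoints in different components.
A D (6): add — endpoints in different components.
D F (6): add — endpoints in different components.
A B (7): skip — A and B already connected.
F G (8): skip — F and G already connected.
C D (12): skip — C and D already connected.
B C (14): skip — B and C already connected.
C F (15): skip — C and F already connected.
B E (16): add — endpoints in different components.
Edges rejected before the tree was complete: 5.

5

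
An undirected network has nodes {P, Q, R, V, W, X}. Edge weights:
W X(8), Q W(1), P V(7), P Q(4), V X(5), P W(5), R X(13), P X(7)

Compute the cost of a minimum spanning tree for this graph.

30

Kruskal's algorithm — process edges by increasing weight (ties by edge label):
Q W (1): add — endpoints in different components.
P Q (4): add — endpoints in different components.
P W (5): skip — P and W already connected.
V X (5): add — endpoints in different components.
P V (7): add — endpoints in different components.
P X (7): skip — X and P already connected.
W X (8): skip — X and W already connected.
R X (13): add — endpoints in different components.
MST edges: Q W, P Q, V X, P V, R X; total weight 1+4+5+7+13 = 30.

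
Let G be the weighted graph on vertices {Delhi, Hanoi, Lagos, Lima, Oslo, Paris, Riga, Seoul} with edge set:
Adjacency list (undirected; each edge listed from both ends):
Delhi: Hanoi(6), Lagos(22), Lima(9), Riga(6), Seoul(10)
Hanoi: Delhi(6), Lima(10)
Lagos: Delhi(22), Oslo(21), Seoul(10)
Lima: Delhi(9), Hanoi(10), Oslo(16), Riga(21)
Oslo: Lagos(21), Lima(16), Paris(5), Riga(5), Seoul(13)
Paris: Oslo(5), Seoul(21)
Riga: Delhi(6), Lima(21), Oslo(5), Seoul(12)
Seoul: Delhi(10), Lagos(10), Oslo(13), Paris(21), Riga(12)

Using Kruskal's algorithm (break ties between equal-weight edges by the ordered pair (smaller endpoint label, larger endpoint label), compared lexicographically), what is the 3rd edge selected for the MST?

Delhi-Hanoi

Kruskal: consider edges lightest-first.
Oslo–Paris (5): add — endpoints in different components.
Oslo–Riga (5): add — endpoints in different components.
Delhi–Hanoi (6): add — endpoints in different components.
Delhi–Riga (6): add — endpoints in different components.
Delhi–Lima (9): add — endpoints in different components.
Delhi–Seoul (10): add — endpoints in different components.
Hanoi–Lima (10): skip — Lima and Hanoi already connected.
Lagos–Seoul (10): add — endpoints in different components.
The 3rd edge added is Delhi–Hanoi.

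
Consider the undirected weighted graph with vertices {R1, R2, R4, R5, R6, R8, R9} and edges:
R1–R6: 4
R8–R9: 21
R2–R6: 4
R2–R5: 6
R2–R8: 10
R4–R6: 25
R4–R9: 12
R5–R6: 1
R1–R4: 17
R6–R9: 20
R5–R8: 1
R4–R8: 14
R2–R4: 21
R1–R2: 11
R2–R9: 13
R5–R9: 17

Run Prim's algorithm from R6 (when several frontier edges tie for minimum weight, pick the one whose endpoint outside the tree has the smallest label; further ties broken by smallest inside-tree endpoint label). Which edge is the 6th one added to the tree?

R4-R9

Prim's algorithm from R6:
Step 1: cheapest edge leaving the tree is R5–R6 (1); add R5.
Step 2: cheapest edge leaving the tree is R5–R8 (1); add R8.
Step 3: cheapest edge leaving the tree is R1–R6 (4); add R1.
Step 4: cheapest edge leaving the tree is R2–R6 (4); add R2.
Step 5: cheapest edge leaving the tree is R2–R9 (13); add R9.
Step 6: cheapest edge leaving the tree is R4–R9 (12); add R4.
The 6th edge added is R4–R9.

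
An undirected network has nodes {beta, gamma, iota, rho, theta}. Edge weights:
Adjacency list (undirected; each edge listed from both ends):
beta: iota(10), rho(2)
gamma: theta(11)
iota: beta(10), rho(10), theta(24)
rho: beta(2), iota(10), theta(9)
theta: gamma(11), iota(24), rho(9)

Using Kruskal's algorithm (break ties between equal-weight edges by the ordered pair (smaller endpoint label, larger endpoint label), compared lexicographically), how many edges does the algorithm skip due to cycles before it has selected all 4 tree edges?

Kruskal's algorithm — process edges by increasing weight (ties by edge label):
beta–rho (2): add. Components now {gamma} {theta} {iota} {beta,rho}
rho–theta (9): add. Components now {gamma} {beta,rho,theta} {iota}
beta–iota (10): add. Components now {gamma} {beta,iota,rho,theta}
iota–rho (10): skip — iota and rho already connected.
gamma–theta (11): add. Components now {beta,gamma,iota,rho,theta}
Edges rejected before the tree was complete: 1.

1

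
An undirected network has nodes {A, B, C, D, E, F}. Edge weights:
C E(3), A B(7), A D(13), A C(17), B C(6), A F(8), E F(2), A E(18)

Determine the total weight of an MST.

Prim, starting at E.
Step 1: frontier [E F 2, C E 3, A E 18] → take E F (2); add F.
Step 2: frontier [C E 3, A E 18, A F 8] → take C E (3); add C.
Step 3: frontier [B C 6, A C 17, A E 18, A F 8] → take B C (6); add B.
Step 4: frontier [A B 7, A C 17, A E 18, A F 8] → take A B (7); add A.
Step 5: frontier [A D 13] → take A D (13); add D.
MST edges: E F, C E, B C, A B, A D; total weight 2+3+6+7+13 = 31.

31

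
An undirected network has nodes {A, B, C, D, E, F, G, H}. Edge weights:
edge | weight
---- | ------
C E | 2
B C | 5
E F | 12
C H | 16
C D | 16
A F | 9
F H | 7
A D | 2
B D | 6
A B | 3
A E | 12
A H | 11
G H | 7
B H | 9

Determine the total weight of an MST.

35

Sort edges by weight, then run Kruskal:
A D (2): add — endpoints in different components.
C E (2): add — endpoints in different components.
A B (3): add — endpoints in different components.
B C (5): add — endpoints in different components.
B D (6): skip — B and D already connected.
F H (7): add — endpoints in different components.
G H (7): add — endpoints in different components.
A F (9): add — endpoints in different components.
MST edges: A D, C E, A B, B C, F H, G H, A F; total weight 2+2+3+5+7+7+9 = 35.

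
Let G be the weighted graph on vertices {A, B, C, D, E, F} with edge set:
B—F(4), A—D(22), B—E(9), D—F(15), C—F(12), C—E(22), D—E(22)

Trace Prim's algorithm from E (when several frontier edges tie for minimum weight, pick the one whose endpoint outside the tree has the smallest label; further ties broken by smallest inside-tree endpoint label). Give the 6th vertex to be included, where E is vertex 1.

A

Prim's algorithm from E:
Step 1: frontier [B—E 9, C—E 22, D—E 22] → take B—E (9); add B.
Step 2: frontier [B—F 4, C—E 22, D—E 22] → take B—F (4); add F.
Step 3: frontier [C—E 22, D—E 22, C—F 12, D—F 15] → take C—F (12); add C.
Step 4: frontier [D—E 22, D—F 15] → take D—F (15); add D.
Step 5: frontier [A—D 22] → take A—D (22); add A.
Vertex order: E, B, F, C, D, A. The 6th vertex is A.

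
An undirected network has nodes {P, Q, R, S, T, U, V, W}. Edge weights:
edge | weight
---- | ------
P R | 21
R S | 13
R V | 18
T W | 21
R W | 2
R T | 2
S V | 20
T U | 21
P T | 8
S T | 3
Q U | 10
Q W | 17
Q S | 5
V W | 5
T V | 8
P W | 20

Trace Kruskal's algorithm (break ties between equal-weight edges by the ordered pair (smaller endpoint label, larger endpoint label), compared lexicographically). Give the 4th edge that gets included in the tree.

Q-S

Sort edges by weight, then run Kruskal:
R T (2): add — endpoints in different components.
R W (2): add — endpoints in different components.
S T (3): add — endpoints in different components.
Q S (5): add — endpoints in different components.
V W (5): add — endpoints in different components.
P T (8): add — endpoints in different components.
T V (8): skip — V and T already connected.
Q U (10): add — endpoints in different components.
The 4th edge added is Q S.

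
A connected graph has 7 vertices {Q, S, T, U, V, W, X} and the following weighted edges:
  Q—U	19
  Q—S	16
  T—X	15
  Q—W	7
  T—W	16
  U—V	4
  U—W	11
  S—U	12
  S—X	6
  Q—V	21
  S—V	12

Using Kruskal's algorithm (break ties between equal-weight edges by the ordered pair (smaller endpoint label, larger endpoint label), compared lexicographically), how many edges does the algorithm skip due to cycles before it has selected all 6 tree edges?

Sort edges by weight, then run Kruskal:
U—V (4): add. Components now {S} {U,V} {Q} {X} {T} {W}
S—X (6): add. Components now {S,X} {U,V} {Q} {T} {W}
Q—W (7): add. Components now {S,X} {U,V} {Q,W} {T}
U—W (11): add. Components now {S,X} {Q,U,V,W} {T}
S—U (12): add. Components now {Q,S,U,V,W,X} {T}
S—V (12): skip — S and V already connected.
T—X (15): add. Components now {Q,S,T,U,V,W,X}
Edges rejected before the tree was complete: 1.

1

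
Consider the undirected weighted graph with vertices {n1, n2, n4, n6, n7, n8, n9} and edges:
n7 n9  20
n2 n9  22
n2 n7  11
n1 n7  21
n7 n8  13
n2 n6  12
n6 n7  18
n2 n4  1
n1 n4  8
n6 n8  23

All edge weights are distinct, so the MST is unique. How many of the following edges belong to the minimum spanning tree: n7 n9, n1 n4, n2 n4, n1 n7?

3

Kruskal: consider edges lightest-first.
n2 n4 (1): add — endpoints in different components.
n1 n4 (8): add — endpoints in different components.
n2 n7 (11): add — endpoints in different components.
n2 n6 (12): add — endpoints in different components.
n7 n8 (13): add — endpoints in different components.
n6 n7 (18): skip — n7 and n6 already connected.
n7 n9 (20): add — endpoints in different components.
MST edge set: {n2 n4, n1 n4, n2 n7, n2 n6, n7 n8, n7 n9}.
Of the listed edges, {n7 n9, n1 n4, n2 n4} are in the MST → 3.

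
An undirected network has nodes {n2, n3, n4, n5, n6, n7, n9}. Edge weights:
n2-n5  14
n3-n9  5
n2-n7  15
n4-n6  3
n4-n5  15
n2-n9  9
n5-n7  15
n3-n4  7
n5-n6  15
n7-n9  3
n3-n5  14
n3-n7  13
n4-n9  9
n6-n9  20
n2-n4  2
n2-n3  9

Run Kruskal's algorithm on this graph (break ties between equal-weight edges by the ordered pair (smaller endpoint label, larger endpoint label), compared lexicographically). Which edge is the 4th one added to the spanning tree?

Sort edges by weight, then run Kruskal:
n2-n4 (2): add. Components now {n2,n4} {n3} {n7} {n9} {n5} {n6}
n4-n6 (3): add. Components now {n2,n4,n6} {n3} {n7} {n9} {n5}
n7-n9 (3): add. Components now {n2,n4,n6} {n3} {n7,n9} {n5}
n3-n9 (5): add. Components now {n2,n4,n6} {n3,n7,n9} {n5}
n3-n4 (7): add. Components now {n2,n3,n4,n6,n7,n9} {n5}
n2-n3 (9): skip — n2 and n3 already connected.
n2-n9 (9): skip — n2 and n9 already connected.
n4-n9 (9): skip — n4 and n9 already connected.
n3-n7 (13): skip — n3 and n7 already connected.
n2-n5 (14): add. Components now {n2,n3,n4,n5,n6,n7,n9}
The 4th edge added is n3-n9.

n3-n9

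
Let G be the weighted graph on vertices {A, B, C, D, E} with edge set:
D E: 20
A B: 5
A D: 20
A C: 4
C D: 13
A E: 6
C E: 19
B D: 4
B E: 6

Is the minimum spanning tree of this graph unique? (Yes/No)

No

Kruskal's algorithm — process edges by increasing weight (ties by edge label):
A C (4): add — endpoints in different components.
B D (4): add — endpoints in different components.
A B (5): add — endpoints in different components.
A E (6): add — endpoints in different components.
Non-tree edge B E has weight 6, equal to the heaviest edge on its tree cycle — swapping gives another MST of the same weight. Not unique.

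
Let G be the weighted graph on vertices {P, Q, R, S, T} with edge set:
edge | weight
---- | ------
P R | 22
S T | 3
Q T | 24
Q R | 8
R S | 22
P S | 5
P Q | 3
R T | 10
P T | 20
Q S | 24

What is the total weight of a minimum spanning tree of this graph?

Kruskal: consider edges lightest-first.
P Q (3): add. Components now {R} {P,Q} {T} {S}
S T (3): add. Components now {R} {P,Q} {S,T}
P S (5): add. Components now {R} {P,Q,S,T}
Q R (8): add. Components now {P,Q,R,S,T}
MST edges: P Q, S T, P S, Q R; total weight 3+3+5+8 = 19.

19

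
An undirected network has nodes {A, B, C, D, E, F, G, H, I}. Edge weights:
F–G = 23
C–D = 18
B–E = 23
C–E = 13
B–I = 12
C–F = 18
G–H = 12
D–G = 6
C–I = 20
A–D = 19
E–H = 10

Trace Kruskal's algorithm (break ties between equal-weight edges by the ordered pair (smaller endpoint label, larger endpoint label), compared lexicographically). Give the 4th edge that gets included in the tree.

Sort edges by weight, then run Kruskal:
D–G (6): add — endpoints in different components.
E–H (10): add — endpoints in different components.
B–I (12): add — endpoints in different components.
G–H (12): add — endpoints in different components.
C–E (13): add — endpoints in different components.
C–D (18): skip — C and D already connected.
C–F (18): add — endpoints in different components.
A–D (19): add — endpoints in different components.
C–I (20): add — endpoints in different components.
The 4th edge added is G–H.

G-H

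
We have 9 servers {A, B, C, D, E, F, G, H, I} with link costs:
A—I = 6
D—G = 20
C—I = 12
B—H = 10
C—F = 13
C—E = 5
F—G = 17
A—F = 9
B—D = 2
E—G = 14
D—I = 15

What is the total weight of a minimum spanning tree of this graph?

73

Prim's algorithm from A:
Step 1: cheapest edge leaving the tree is A—I (6); add I.
Step 2: cheapest edge leaving the tree is A—F (9); add F.
Step 3: cheapest edge leaving the tree is C—I (12); add C.
Step 4: cheapest edge leaving the tree is C—E (5); add E.
Step 5: cheapest edge leaving the tree is E—G (14); add G.
Step 6: cheapest edge leaving the tree is D—I (15); add D.
Step 7: cheapest edge leaving the tree is B—D (2); add B.
Step 8: cheapest edge leaving the tree is B—H (10); add H.
MST edges: A—I, A—F, C—I, C—E, E—G, D—I, B—D, B—H; total weight 6+9+12+5+14+15+2+10 = 73.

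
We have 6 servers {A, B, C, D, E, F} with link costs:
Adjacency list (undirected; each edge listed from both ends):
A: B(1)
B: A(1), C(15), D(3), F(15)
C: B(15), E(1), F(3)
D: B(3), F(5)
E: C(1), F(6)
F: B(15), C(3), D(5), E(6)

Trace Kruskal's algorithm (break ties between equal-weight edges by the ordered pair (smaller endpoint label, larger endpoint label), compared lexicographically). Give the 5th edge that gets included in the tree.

Kruskal's algorithm — process edges by increasing weight (ties by edge label):
A—B (1): add. Components now {A,B} {C} {D} {E} {F}
C—E (1): add. Components now {A,B} {C,E} {D} {F}
B—D (3): add. Components now {A,B,D} {C,E} {F}
C—F (3): add. Components now {A,B,D} {C,E,F}
D—F (5): add. Components now {A,B,C,D,E,F}
The 5th edge added is D—F.

D-F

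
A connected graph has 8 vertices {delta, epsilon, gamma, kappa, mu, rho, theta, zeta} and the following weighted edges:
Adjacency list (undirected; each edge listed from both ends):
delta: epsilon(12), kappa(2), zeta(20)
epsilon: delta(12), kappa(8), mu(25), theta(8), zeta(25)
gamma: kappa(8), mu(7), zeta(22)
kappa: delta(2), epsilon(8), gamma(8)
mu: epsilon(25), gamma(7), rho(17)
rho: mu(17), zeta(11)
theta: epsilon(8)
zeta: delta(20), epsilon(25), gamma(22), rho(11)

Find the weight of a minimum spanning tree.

61

Kruskal's algorithm — process edges by increasing weight (ties by edge label):
delta kappa (2): add — endpoints in different components.
gamma mu (7): add — endpoints in different components.
epsilon kappa (8): add — endpoints in different components.
epsilon theta (8): add — endpoints in different components.
gamma kappa (8): add — endpoints in different components.
rho zeta (11): add — endpoints in different components.
delta epsilon (12): skip — epsilon and delta already connected.
mu rho (17): add — endpoints in different components.
MST edges: delta kappa, gamma mu, epsilon kappa, epsilon theta, gamma kappa, rho zeta, mu rho; total weight 2+7+8+8+8+11+17 = 61.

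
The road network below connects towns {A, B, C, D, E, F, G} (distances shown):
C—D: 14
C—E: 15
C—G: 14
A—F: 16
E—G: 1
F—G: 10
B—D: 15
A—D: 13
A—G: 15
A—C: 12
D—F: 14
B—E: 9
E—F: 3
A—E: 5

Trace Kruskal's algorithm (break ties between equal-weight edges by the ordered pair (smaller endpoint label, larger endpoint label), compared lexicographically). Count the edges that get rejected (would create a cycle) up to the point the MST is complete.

1

Kruskal: consider edges lightest-first.
E—G (1): add — endpoints in different components.
E—F (3): add — endpoints in different components.
A—E (5): add — endpoints in different components.
B—E (9): add — endpoints in different components.
F—G (10): skip — F and G already connected.
A—C (12): add — endpoints in different components.
A—D (13): add — endpoints in different components.
Edges rejected before the tree was complete: 1.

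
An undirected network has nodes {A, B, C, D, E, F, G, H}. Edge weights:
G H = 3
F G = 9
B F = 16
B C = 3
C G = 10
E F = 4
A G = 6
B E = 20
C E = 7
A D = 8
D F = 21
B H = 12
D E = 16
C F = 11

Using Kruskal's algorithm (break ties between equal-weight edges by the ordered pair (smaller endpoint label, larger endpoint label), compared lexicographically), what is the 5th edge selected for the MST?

Kruskal: consider edges lightest-first.
B C (3): add — endpoints in different components.
G H (3): add — endpoints in different components.
E F (4): add — endpoints in different components.
A G (6): add — endpoints in different components.
C E (7): add — endpoints in different components.
A D (8): add — endpoints in different components.
F G (9): add — endpoints in different components.
The 5th edge added is C E.

C-E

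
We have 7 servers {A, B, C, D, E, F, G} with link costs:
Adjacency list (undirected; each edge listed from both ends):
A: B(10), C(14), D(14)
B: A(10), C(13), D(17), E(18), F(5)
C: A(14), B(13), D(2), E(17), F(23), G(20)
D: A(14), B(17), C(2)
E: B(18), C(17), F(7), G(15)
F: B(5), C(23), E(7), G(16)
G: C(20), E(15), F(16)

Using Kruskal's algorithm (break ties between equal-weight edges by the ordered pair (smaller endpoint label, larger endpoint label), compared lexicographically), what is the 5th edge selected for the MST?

B-C

Kruskal: consider edges lightest-first.
C-D (2): add. Components now {A} {B} {C,D} {E} {F} {G}
B-F (5): add. Components now {A} {B,F} {C,D} {E} {G}
E-F (7): add. Components now {A} {B,E,F} {C,D} {G}
A-B (10): add. Components now {A,B,E,F} {C,D} {G}
B-C (13): add. Components now {A,B,C,D,E,F} {G}
A-C (14): skip — A and C already connected.
A-D (14): skip — A and D already connected.
E-G (15): add. Components now {A,B,C,D,E,F,G}
The 5th edge added is B-C.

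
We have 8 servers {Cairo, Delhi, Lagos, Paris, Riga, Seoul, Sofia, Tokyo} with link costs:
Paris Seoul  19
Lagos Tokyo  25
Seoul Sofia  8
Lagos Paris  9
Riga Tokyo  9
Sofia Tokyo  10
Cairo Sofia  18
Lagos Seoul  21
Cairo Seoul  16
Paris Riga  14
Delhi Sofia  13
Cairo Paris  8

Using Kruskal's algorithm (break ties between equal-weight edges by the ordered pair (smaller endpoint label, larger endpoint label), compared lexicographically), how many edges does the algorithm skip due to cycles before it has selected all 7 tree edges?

0

Kruskal's algorithm — process edges by increasing weight (ties by edge label):
Cairo Paris (8): add — endpoints in different components.
Seoul Sofia (8): add — endpoints in different components.
Lagos Paris (9): add — endpoints in different components.
Riga Tokyo (9): add — endpoints in different components.
Sofia Tokyo (10): add — endpoints in different components.
Delhi Sofia (13): add — endpoints in different components.
Paris Riga (14): add — endpoints in different components.
Edges rejected before the tree was complete: 0.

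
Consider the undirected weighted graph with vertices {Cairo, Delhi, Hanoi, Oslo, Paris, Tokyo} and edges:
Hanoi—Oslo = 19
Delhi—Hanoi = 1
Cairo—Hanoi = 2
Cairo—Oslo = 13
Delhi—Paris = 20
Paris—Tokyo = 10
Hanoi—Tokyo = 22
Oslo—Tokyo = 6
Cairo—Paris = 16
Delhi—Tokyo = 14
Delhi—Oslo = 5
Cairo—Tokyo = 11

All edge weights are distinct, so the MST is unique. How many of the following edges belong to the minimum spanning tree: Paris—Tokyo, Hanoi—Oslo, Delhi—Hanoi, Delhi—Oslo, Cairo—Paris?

3

Kruskal's algorithm — process edges by increasing weight (ties by edge label):
Delhi—Hanoi (1): add. Components now {Paris} {Oslo} {Delhi,Hanoi} {Tokyo} {Cairo}
Cairo—Hanoi (2): add. Components now {Paris} {Oslo} {Cairo,Delhi,Hanoi} {Tokyo}
Delhi—Oslo (5): add. Components now {Paris} {Cairo,Delhi,Hanoi,Oslo} {Tokyo}
Oslo—Tokyo (6): add. Components now {Paris} {Cairo,Delhi,Hanoi,Oslo,Tokyo}
Paris—Tokyo (10): add. Components now {Cairo,Delhi,Hanoi,Oslo,Paris,Tokyo}
MST edge set: {Delhi—Hanoi, Cairo—Hanoi, Delhi—Oslo, Oslo—Tokyo, Paris—Tokyo}.
Of the listed edges, {Paris—Tokyo, Delhi—Hanoi, Delhi—Oslo} are in the MST → 3.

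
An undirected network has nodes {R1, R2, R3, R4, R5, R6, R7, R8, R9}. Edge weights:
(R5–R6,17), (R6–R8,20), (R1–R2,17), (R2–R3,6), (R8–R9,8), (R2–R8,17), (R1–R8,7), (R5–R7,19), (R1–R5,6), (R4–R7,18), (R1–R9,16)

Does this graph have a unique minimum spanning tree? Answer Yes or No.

No

Kruskal: consider edges lightest-first.
R1–R5 (6): add — endpoints in different components.
R2–R3 (6): add — endpoints in different components.
R1–R8 (7): add — endpoints in different components.
R8–R9 (8): add — endpoints in different components.
R1–R9 (16): skip — R9 and R1 already connected.
R1–R2 (17): add — endpoints in different components.
R2–R8 (17): skip — R8 and R2 already connected.
R5–R6 (17): add — endpoints in different components.
R4–R7 (18): add — endpoints in different components.
R5–R7 (19): add — endpoints in different components.
Non-tree edge R2–R8 has weight 17, equal to the heaviest edge on its tree cycle — swapping gives another MST of the same weight. Not unique.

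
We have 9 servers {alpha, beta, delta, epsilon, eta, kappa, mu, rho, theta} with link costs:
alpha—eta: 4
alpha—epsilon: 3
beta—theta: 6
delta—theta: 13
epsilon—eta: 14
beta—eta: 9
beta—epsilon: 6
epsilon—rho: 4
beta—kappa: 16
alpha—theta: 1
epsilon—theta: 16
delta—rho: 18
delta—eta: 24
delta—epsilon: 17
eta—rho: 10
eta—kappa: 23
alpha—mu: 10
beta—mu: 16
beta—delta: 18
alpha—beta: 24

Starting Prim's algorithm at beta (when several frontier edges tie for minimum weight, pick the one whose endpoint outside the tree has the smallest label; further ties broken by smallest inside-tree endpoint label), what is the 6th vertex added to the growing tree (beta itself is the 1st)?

Grow the tree from beta using Prim:
Step 1: cheapest edge leaving the tree is beta—epsilon (6); add epsilon.
Step 2: cheapest edge leaving the tree is alpha—epsilon (3); add alpha.
Step 3: cheapest edge leaving the tree is alpha—theta (1); add theta.
Step 4: cheapest edge leaving the tree is alpha—eta (4); add eta.
Step 5: cheapest edge leaving the tree is epsilon—rho (4); add rho.
Step 6: cheapest edge leaving the tree is alpha—mu (10); add mu.
Step 7: cheapest edge leaving the tree is delta—theta (13); add delta.
Step 8: cheapest edge leaving the tree is beta—kappa (16); add kappa.
Vertex order: beta, epsilon, alpha, theta, eta, rho, mu, delta, kappa. The 6th vertex is rho.

rho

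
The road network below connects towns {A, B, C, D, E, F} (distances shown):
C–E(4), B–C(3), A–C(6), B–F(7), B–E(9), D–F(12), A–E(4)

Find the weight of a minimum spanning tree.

30

Kruskal: consider edges lightest-first.
B–C (3): add — endpoints in different components.
A–E (4): add — endpoints in different components.
C–E (4): add — endpoints in different components.
A–C (6): skip — A and C already connected.
B–F (7): add — endpoints in different components.
B–E (9): skip — B and E already connected.
D–F (12): add — endpoints in different components.
MST edges: B–C, A–E, C–E, B–F, D–F; total weight 3+4+4+7+12 = 30.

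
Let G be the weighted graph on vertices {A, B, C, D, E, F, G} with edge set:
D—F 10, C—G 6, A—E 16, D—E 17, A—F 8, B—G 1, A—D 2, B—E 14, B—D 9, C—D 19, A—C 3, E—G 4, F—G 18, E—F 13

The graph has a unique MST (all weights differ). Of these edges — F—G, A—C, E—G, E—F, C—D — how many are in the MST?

2

Sort edges by weight, then run Kruskal:
B—G (1): add. Components now {A} {B,G} {C} {D} {E} {F}
A—D (2): add. Components now {A,D} {B,G} {C} {E} {F}
A—C (3): add. Components now {A,C,D} {B,G} {E} {F}
E—G (4): add. Components now {A,C,D} {B,E,G} {F}
C—G (6): add. Components now {A,B,C,D,E,G} {F}
A—F (8): add. Components now {A,B,C,D,E,F,G}
MST edge set: {B—G, A—D, A—C, E—G, C—G, A—F}.
Of the listed edges, {A—C, E—G} are in the MST → 2.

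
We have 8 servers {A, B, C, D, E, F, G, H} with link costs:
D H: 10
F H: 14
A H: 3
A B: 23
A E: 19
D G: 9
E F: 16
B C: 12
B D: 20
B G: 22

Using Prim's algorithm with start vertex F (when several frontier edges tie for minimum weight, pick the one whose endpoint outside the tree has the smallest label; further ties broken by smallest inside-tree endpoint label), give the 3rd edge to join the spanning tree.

Prim's algorithm from F:
Step 1: frontier [F H 14, E F 16] → take F H (14); add H.
Step 2: frontier [E F 16, A H 3, D H 10] → take A H (3); add A.
Step 3: frontier [A E 19, A B 23, E F 16, D H 10] → take D H (10); add D.
Step 4: frontier [A E 19, A B 23, D G 9, B D 20, E F 16] → take D G (9); add G.
Step 5: frontier [A E 19, A B 23, B D 20, E F 16, B G 22] → take E F (16); add E.
Step 6: frontier [A B 23, B D 20, B G 22] → take B D (20); add B.
Step 7: frontier [B C 12] → take B C (12); add C.
The 3rd edge added is D H.

D-H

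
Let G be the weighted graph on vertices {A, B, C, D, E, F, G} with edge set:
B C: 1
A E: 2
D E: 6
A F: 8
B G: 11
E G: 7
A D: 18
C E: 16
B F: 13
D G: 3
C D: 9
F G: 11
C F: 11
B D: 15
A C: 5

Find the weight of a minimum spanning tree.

Prim's algorithm from A:
Step 1: cheapest edge leaving the tree is A E (2); add E.
Step 2: cheapest edge leaving the tree is A C (5); add C.
Step 3: cheapest edge leaving the tree is B C (1); add B.
Step 4: cheapest edge leaving the tree is D E (6); add D.
Step 5: cheapest edge leaving the tree is D G (3); add G.
Step 6: cheapest edge leaving the tree is A F (8); add F.
MST edges: A E, A C, B C, D E, D G, A F; total weight 2+5+1+6+3+8 = 25.

25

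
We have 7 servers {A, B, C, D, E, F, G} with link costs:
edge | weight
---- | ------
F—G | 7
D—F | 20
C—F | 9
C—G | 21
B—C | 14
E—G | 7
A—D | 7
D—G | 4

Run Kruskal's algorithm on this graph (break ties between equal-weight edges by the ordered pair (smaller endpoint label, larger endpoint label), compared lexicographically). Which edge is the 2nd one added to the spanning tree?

Sort edges by weight, then run Kruskal:
D—G (4): add. Components now {A} {B} {C} {D,G} {E} {F}
A—D (7): add. Components now {A,D,G} {B} {C} {E} {F}
E—G (7): add. Components now {A,D,E,G} {B} {C} {F}
F—G (7): add. Components now {A,D,E,F,G} {B} {C}
C—F (9): add. Components now {A,C,D,E,F,G} {B}
B—C (14): add. Components now {A,B,C,D,E,F,G}
The 2nd edge added is A—D.

A-D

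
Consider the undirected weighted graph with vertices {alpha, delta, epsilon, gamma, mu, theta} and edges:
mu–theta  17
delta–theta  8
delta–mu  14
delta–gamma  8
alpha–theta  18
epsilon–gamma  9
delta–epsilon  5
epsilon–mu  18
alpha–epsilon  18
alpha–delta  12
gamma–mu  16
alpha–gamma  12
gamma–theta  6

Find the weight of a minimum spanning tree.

45

Prim's algorithm from epsilon:
Step 1: cheapest edge leaving the tree is delta–epsilon (5); add delta.
Step 2: cheapest edge leaving the tree is delta–gamma (8); add gamma.
Step 3: cheapest edge leaving the tree is gamma–theta (6); add theta.
Step 4: cheapest edge leaving the tree is alpha–delta (12); add alpha.
Step 5: cheapest edge leaving the tree is delta–mu (14); add mu.
MST edges: delta–epsilon, delta–gamma, gamma–theta, alpha–delta, delta–mu; total weight 5+8+6+12+14 = 45.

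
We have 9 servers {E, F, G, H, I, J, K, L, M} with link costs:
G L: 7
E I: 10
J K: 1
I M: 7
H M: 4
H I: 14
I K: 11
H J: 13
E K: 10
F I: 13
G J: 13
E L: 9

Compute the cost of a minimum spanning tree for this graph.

Prim's algorithm from M:
Step 1: cheapest edge leaving the tree is H M (4); add H.
Step 2: cheapest edge leaving the tree is I M (7); add I.
Step 3: cheapest edge leaving the tree is E I (10); add E.
Step 4: cheapest edge leaving the tree is E L (9); add L.
Step 5: cheapest edge leaving the tree is G L (7); add G.
Step 6: cheapest edge leaving the tree is E K (10); add K.
Step 7: cheapest edge leaving the tree is J K (1); add J.
Step 8: cheapest edge leaving the tree is F I (13); add F.
MST edges: H M, I M, E I, E L, G L, E K, J K, F I; total weight 4+7+10+9+7+10+1+13 = 61.

61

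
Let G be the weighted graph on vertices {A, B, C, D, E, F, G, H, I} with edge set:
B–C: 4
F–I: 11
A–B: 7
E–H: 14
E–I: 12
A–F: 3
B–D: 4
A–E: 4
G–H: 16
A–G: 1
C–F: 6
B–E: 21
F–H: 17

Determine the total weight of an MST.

Prim, starting at F.
Step 1: frontier [A–F 3, C–F 6, F–I 11, F–H 17] → take A–F (3); add A.
Step 2: frontier [A–G 1, A–E 4, A–B 7, C–F 6, F–I 11, F–H 17] → take A–G (1); add G.
Step 3: frontier [A–E 4, A–B 7, C–F 6, F–I 11, F–H 17, G–H 16] → take A–E (4); add E.
Step 4: frontier [A–B 7, E–I 12, E–H 14, B–E 21, C–F 6, F–I 11, F–H 17, G–H 16] → take C–F (6); add C.
Step 5: frontier [A–B 7, B–C 4, E–I 12, E–H 14, B–E 21, F–I 11, F–H 17, G–H 16] → take B–C (4); add B.
Step 6: frontier [B–D 4, E–I 12, E–H 14, F–I 11, F–H 17, G–H 16] → take B–D (4); add D.
Step 7: frontier [E–I 12, E–H 14, F–I 11, F–H 17, G–H 16] → take F–I (11); add I.
Step 8: frontier [E–H 14, F–H 17, G–H 16] → take E–H (14); add H.
MST edges: A–F, A–G, A–E, C–F, B–C, B–D, F–I, E–H; total weight 3+1+4+6+4+4+11+14 = 47.

47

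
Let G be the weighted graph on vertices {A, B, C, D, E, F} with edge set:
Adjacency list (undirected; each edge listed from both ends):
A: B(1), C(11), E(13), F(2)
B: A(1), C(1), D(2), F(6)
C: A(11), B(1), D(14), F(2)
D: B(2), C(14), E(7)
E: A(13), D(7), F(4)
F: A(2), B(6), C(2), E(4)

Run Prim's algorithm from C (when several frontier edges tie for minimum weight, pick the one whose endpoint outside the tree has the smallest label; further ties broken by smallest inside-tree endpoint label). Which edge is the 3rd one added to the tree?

B-D

Prim, starting at C.
Step 1: frontier [B-C 1, C-F 2, A-C 11, C-D 14] → take B-C (1); add B.
Step 2: frontier [A-B 1, B-D 2, B-F 6, C-F 2, A-C 11, C-D 14] → take A-B (1); add A.
Step 3: frontier [A-F 2, A-E 13, B-D 2, B-F 6, C-F 2, C-D 14] → take B-D (2); add D.
Step 4: frontier [A-F 2, A-E 13, B-F 6, C-F 2, D-E 7] → take A-F (2); add F.
Step 5: frontier [A-E 13, D-E 7, E-F 4] → take E-F (4); add E.
The 3rd edge added is B-D.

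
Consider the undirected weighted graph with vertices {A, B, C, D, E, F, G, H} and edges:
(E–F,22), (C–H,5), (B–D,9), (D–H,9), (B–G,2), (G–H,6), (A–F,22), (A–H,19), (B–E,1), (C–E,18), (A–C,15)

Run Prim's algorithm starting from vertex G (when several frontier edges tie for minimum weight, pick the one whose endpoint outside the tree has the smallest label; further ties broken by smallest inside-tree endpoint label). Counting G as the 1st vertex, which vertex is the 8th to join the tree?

F

Prim, starting at G.
Step 1: cheapest edge leaving the tree is B–G (2); add B.
Step 2: cheapest edge leaving the tree is B–E (1); add E.
Step 3: cheapest edge leaving the tree is G–H (6); add H.
Step 4: cheapest edge leaving the tree is C–H (5); add C.
Step 5: cheapest edge leaving the tree is B–D (9); add D.
Step 6: cheapest edge leaving the tree is A–C (15); add A.
Step 7: cheapest edge leaving the tree is A–F (22); add F.
Vertex order: G, B, E, H, C, D, A, F. The 8th vertex is F.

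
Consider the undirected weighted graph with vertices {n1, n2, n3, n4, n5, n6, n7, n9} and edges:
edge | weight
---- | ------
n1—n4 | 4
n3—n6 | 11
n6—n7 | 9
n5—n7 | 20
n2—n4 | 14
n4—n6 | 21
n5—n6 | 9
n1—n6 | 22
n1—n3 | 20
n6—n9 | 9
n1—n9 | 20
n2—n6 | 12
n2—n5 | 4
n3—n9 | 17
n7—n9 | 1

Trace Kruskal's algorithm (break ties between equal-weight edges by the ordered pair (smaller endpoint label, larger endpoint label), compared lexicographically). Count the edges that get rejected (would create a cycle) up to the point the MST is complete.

Kruskal's algorithm — process edges by increasing weight (ties by edge label):
n7—n9 (1): add — endpoints in different components.
n1—n4 (4): add — endpoints in different components.
n2—n5 (4): add — endpoints in different components.
n5—n6 (9): add — endpoints in different components.
n6—n7 (9): add — endpoints in different components.
n6—n9 (9): skip — n6 and n9 already connected.
n3—n6 (11): add — endpoints in different components.
n2—n6 (12): skip — n6 and n2 already connected.
n2—n4 (14): add — endpoints in different components.
Edges rejected before the tree was complete: 2.

2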